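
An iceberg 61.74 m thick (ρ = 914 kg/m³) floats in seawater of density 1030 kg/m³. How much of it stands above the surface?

Floating equilibrium: submerged depth d = t ρ_obj/ρ_fluid = 61.74 m × 914/1030 = 54.79 m.
Freeboard = t − d = 61.74 m − 54.79 m = 6.95 m.

6.95 m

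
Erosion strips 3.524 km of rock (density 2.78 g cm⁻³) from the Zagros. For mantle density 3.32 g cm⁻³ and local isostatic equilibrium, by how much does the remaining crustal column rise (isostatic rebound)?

Unloading: uplift u = e ρ_c/ρ_m = 3.524 km × 2.78/3.32 = 2.95 km.

2.95 km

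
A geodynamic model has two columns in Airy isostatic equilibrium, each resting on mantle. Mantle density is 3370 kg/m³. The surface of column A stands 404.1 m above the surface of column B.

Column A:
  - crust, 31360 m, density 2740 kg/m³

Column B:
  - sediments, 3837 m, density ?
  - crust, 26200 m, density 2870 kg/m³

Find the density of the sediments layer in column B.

Take the compensation level at the base of the deeper column (depth z_c below the surface of column A) and equate Σ ρ_i t_i down to z_c; mantle fills any gap and the z_c terms cancel.
Column A: 31360×2740 + (z_c − 31360)×3370
Column B: 404.1×0 + 3837×ρ + 26200×2870 + (z_c − 404.1 − 30037)×3370
The z_c×3370 term appears on both sides and cancels. Collect the known terms of each column as K = Σ(ρt)_known − 3370 × (depth of known layers): K_A = 85926400 − 3370×31360 = −19756800; K_B = 75194000 − 3370×(404.1 + 30037) = −27392507.
Balance: K_A = K_B + 3837×ρ, so ρ = (K_A − K_B)/3837 = 7635710/3837 = 1990 kg/m³.

1990 kg/m³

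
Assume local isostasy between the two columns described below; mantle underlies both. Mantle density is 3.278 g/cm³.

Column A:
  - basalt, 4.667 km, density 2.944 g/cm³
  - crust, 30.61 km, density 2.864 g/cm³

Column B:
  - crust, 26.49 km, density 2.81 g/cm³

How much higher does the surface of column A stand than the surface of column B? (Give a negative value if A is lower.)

For any compensation level in the mantle, the mantle terms cancel and isostasy reduces to e = (Σt_A − Σt_B) − (Σ(ρt)_A − Σ(ρt)_B) / ρ_m.
Σt_A = 35.277 km; Σt_B = 26.49 km; Σ(ρt)_A = 101.406688; Σ(ρt)_B = 74.4369 (in km·g/cm³).
e = (35.277 − 26.49) − (101.406688 − 74.4369) / 3.278 = 0.559 km.

0.559 km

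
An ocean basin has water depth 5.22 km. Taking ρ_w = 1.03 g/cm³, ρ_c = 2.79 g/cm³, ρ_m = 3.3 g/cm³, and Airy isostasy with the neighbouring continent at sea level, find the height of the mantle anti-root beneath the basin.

In Airy isostatic equilibrium: replacing crust with seawater at the top is compensated by replacing crust with mantle at the base: d (ρ_c − ρ_w) = a (ρ_m − ρ_c).
a = d (ρ_c − ρ_w)/(ρ_m − ρ_c) = 5.22 km × 1.76/0.51 = 18 km.

18 km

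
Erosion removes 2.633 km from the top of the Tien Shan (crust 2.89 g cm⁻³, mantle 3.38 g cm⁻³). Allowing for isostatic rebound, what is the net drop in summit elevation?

0.382 km

Rebound u = e ρ_c/ρ_m = 2.633 km × 2.89/3.38 = 2.251 km.
Net surface drop = e − u = 2.633 km − 2.251 km = e (ρ_m − ρ_c)/ρ_m = 0.382 km.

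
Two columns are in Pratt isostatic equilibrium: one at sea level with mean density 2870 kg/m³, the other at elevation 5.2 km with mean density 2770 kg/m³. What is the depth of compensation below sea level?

144 km

ρ_ref D = ρ (D + h) → D (ρ_ref − ρ) = ρ h.
D = ρ h/(ρ_ref − ρ) = 2770 × 5.2 km/(2870 − 2770) = 144 km.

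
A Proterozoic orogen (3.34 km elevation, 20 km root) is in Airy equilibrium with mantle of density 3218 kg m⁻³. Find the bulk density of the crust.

ρ_c h = (ρ_m − ρ_c) r → ρ_c (h + r) = ρ_m r → ρ_c = ρ_m r / (h + r).
ρ_c = 3218 × 20 km / (3.34 km + 20 km) = 2760 kg m⁻³.

2760 kg m⁻³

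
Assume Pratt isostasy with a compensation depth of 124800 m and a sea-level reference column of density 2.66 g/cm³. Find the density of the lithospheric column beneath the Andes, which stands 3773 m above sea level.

Pratt balance: ρ_ref D = ρ (D + h).
ρ = ρ_ref D/(D + h) = 2.66 × 124800 m/(124800 m + 3773 m) = 2.58 g/cm³.

2.58 g/cm³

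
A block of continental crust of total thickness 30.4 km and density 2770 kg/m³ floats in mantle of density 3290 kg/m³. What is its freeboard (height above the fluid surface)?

Floating equilibrium: submerged depth d = t ρ_obj/ρ_fluid = 30.4 km × 2770/3290 = 25.6 km.
Freeboard = t − d = 30.4 km − 25.6 km = 4.8 km.

4.8 km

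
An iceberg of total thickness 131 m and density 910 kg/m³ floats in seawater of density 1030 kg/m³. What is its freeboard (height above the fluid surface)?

Floating equilibrium: submerged depth d = t ρ_obj/ρ_fluid = 131 m × 910/1030 = 115.7 m.
Freeboard = t − d = 131 m − 115.7 m = 15.3 m.

15.3 m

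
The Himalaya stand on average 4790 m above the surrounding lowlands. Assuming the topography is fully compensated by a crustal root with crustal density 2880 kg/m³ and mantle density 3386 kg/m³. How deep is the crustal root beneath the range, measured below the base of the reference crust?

By Archimedes' principle applied to the lithosphere: the weight of the topography is balanced by the buoyancy of the root, ρ_c h = (ρ_m − ρ_c) r.
r = h · ρ_c / (ρ_m − ρ_c) = 4790 m × 2880 / (3386 − 2880) = 27300 m.

27300 m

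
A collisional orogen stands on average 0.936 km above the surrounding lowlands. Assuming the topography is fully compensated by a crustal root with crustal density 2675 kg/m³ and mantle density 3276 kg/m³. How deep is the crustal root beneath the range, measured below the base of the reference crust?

Isostatic balance requires: the weight of the topography is balanced by the buoyancy of the root, ρ_c h = (ρ_m − ρ_c) r.
r = h · ρ_c / (ρ_m − ρ_c) = 0.936 km × 2675 / (3276 − 2675) = 4.17 km.

4.17 km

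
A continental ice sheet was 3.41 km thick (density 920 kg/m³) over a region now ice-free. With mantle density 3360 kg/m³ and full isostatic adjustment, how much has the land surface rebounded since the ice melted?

Removing the load lets mantle flow back in; uplift u satisfies ρ_ice t = ρ_m u.
u = t ρ_ice/ρ_m = 3.41 km × 920/3360 = 0.934 km.

0.934 km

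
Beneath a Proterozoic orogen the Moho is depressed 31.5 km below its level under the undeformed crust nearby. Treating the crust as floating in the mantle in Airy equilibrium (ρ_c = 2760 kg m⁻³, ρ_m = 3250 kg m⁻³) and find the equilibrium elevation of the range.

By Archimedes' principle applied to the lithosphere: ρ_c h = (ρ_m − ρ_c) r.
h = r (ρ_m − ρ_c) / ρ_c = 31.5 km × (3250 − 2760) / 2760 = 5.59 km.

5.59 km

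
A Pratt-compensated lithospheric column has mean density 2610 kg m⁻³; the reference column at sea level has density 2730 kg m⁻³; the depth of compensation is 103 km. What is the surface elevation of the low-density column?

ρ_ref D = ρ (D + h) → h = D (ρ_ref − ρ)/ρ.
h = 103 km × (2730 − 2610)/2610 = 4.74 km.

4.74 km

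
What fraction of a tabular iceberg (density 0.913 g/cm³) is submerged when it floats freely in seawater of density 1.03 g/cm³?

Submerged fraction = ρ_obj/ρ_fluid = 0.913/1.03 = 0.886.

0.886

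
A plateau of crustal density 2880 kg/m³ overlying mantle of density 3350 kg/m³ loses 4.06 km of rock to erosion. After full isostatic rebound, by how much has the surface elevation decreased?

0.57 km

Rebound u = e ρ_c/ρ_m = 4.06 km × 2880/3350 = 3.49 km.
Net surface drop = e − u = 4.06 km − 3.49 km = e (ρ_m − ρ_c)/ρ_m = 0.57 km.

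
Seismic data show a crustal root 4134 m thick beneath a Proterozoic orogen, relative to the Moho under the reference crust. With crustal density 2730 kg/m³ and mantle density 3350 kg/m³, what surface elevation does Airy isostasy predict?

939 m

In Airy isostatic equilibrium: ρ_c h = (ρ_m − ρ_c) r.
h = r (ρ_m − ρ_c) / ρ_c = 4134 m × (3350 − 2730) / 2730 = 939 m.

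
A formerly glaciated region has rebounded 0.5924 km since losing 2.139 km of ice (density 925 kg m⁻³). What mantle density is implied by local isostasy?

3340 kg m⁻³

ρ_m = ρ_ice t / u = 925 × 2.139 km/0.5924 km = 3340 kg m⁻³.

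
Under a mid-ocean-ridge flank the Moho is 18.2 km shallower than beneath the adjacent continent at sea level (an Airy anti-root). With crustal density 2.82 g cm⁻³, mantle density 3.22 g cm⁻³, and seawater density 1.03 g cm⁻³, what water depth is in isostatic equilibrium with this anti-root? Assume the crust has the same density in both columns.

Replacing a thickness d of crust by seawater at the top must be balanced by replacing crust with mantle at the base: d (ρ_c − ρ_w) = a (ρ_m − ρ_c).
d = a (ρ_m − ρ_c)/(ρ_c − ρ_w) = 18.2 km × 0.4/1.79 = 4.07 km.

4.07 km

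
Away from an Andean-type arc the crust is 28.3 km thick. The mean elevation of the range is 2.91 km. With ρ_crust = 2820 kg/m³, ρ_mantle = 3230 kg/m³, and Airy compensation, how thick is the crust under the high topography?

51.2 km

Root depth r = h ρ_c / (ρ_m − ρ_c) = 2.91 km × 2820 / 410 = 20.02 km.
Total thickness = T + h + r = 28.3 km + 2.91 km + 20.02 km = 51.2 km.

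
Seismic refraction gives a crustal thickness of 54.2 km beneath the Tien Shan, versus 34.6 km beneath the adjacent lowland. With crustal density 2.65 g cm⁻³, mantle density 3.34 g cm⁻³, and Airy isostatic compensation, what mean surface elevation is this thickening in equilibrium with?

Excess crust Δ = 54.2 km − 34.6 km = 19.6 km, split between elevation h and root r with h + r = Δ.
Airy balance ρ_c h = (ρ_m − ρ_c) r gives r = h ρ_c/(ρ_m − ρ_c), so h (1 + ρ_c/(ρ_m − ρ_c)) = Δ, i.e. h = Δ (ρ_m − ρ_c)/ρ_m.
h = 19.6 km × 0.69/3.34 = 4.05 km.

4.05 km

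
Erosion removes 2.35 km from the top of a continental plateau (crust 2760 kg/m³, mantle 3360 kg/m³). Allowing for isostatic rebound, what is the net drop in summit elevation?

0.42 km

Rebound u = e ρ_c/ρ_m = 2.35 km × 2760/3360 = 1.93 km.
Net surface drop = e − u = 2.35 km − 1.93 km = e (ρ_m − ρ_c)/ρ_m = 0.42 km.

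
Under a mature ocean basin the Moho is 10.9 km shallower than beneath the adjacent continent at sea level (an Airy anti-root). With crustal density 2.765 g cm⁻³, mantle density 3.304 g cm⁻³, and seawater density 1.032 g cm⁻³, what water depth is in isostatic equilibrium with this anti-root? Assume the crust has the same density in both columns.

Replacing a thickness d of crust by seawater at the top must be balanced by replacing crust with mantle at the base: d (ρ_c − ρ_w) = a (ρ_m − ρ_c).
d = a (ρ_m − ρ_c)/(ρ_c − ρ_w) = 10.9 km × 0.539/1.733 = 3.39 km.

3.39 km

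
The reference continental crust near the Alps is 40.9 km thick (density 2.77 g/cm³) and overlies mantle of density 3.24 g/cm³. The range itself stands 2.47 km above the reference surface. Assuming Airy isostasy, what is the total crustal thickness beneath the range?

Root depth r = h ρ_c / (ρ_m − ρ_c) = 2.47 km × 2.77 / 0.47 = 14.56 km.
Total thickness = T + h + r = 40.9 km + 2.47 km + 14.56 km = 57.9 km.

57.9 km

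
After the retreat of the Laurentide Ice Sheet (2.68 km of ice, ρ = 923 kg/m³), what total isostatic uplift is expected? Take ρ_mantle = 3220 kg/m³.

0.768 km

Removing the load lets mantle flow back in; uplift u satisfies ρ_ice t = ρ_m u.
u = t ρ_ice/ρ_m = 2.68 km × 923/3220 = 0.768 km.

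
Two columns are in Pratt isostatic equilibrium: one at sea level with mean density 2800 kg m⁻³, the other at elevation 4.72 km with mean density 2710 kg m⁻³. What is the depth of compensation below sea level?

142 km

ρ_ref D = ρ (D + h) → D (ρ_ref − ρ) = ρ h.
D = ρ h/(ρ_ref − ρ) = 2710 × 4.72 km/(2800 − 2710) = 142 km.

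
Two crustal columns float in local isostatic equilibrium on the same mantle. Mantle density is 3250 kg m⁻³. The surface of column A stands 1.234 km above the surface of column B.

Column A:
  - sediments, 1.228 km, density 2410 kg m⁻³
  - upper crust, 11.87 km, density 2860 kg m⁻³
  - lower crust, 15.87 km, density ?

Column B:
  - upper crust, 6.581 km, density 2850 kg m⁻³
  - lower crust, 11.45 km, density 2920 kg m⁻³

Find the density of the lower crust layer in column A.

2950 kg m⁻³

Take the compensation level at the base of the deeper column (depth z_c below the surface of column A) and equate Σ ρ_i t_i down to z_c; mantle fills any gap and the z_c terms cancel.
Column A: 1.228×2410 + 11.87×2860 + 15.87×ρ + (z_c − 28.968)×3250
Column B: 1.234×0 + 6.581×2850 + 11.45×2920 + (z_c − 1.234 − 18.031)×3250
The z_c×3250 term appears on both sides and cancels. Collect the known terms of each column as K = Σ(ρt)_known − 3250 × (depth of known layers): K_A = 36907.68 − 3250×28.968 = −57238.32; K_B = 52189.85 − 3250×(1.234 + 18.031) = −10421.4.
Balance: K_A + 15.87×ρ = K_B, so ρ = (K_B − K_A)/15.87 = 46816.9/15.87 = 2950 kg m⁻³.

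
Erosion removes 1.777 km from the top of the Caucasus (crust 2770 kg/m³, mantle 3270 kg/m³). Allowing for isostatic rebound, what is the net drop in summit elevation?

Rebound u = e ρ_c/ρ_m = 1.777 km × 2770/3270 = 1.505 km.
Net surface drop = e − u = 1.777 km − 1.505 km = e (ρ_m − ρ_c)/ρ_m = 0.272 km.

0.272 km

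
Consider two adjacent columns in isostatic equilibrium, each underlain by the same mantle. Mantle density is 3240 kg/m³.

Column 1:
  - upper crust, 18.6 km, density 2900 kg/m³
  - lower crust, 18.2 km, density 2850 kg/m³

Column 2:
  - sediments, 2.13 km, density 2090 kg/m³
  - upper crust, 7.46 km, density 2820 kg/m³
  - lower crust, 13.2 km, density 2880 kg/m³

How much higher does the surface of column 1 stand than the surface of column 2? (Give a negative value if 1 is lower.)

For any compensation level in the mantle, the mantle terms cancel and isostasy reduces to e = (Σt_1 − Σt_2) − (Σ(ρt)_1 − Σ(ρt)_2) / ρ_m.
Σt_1 = 36.8 km; Σt_2 = 22.79 km; Σ(ρt)_1 = 105810; Σ(ρt)_2 = 63504.9 (in km·kg/m³).
e = (36.8 − 22.79) − (105810 − 63504.9) / 3240 = 0.953 km.

0.953 km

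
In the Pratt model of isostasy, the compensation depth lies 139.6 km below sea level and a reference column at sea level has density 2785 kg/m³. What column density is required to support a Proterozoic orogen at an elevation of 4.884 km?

Pratt balance: ρ_ref D = ρ (D + h).
ρ = ρ_ref D/(D + h) = 2785 × 139.6 km/(139.6 km + 4.884 km) = 2690 kg/m³.

2690 kg/m³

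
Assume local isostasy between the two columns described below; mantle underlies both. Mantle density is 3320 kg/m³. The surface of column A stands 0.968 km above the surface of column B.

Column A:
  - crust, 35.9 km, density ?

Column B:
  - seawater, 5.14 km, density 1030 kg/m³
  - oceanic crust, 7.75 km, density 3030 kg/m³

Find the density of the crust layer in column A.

2840 kg/m³

Take the compensation level at the base of the deeper column (depth z_c below the surface of column A) and equate Σ ρ_i t_i down to z_c; mantle fills any gap and the z_c terms cancel.
Column A: 35.9×ρ + (z_c − 35.9)×3320
Column B: 0.968×0 + 5.14×1030 + 7.75×3030 + (z_c − 0.968 − 12.89)×3320
The z_c×3320 term appears on both sides and cancels. Collect the known terms of each column as K = Σ(ρt)_known − 3320 × (depth of known layers): K_A = 0 − 3320×35.9 = −119188; K_B = 28776.7 − 3320×(0.968 + 12.89) = −17231.86.
Balance: K_A + 35.9×ρ = K_B, so ρ = (K_B − K_A)/35.9 = 101956/35.9 = 2840 kg/m³.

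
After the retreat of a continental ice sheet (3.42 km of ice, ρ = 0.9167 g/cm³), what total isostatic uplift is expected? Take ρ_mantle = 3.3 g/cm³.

Removing the load lets mantle flow back in; uplift u satisfies ρ_ice t = ρ_m u.
u = t ρ_ice/ρ_m = 3.42 km × 0.9167/3.3 = 0.95 km.

0.95 km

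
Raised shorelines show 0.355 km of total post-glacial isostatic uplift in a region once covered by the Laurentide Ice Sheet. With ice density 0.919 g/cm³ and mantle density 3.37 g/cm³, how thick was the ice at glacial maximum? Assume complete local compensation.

1.3 km

u = t ρ_ice/ρ_m → t = u ρ_m/ρ_ice = 0.355 km × 3.37/0.919 = 1.3 km.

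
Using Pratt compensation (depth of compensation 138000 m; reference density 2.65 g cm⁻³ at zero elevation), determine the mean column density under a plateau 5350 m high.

2.55 g cm⁻³

Pratt balance: ρ_ref D = ρ (D + h).
ρ = ρ_ref D/(D + h) = 2.65 × 138000 m/(138000 m + 5350 m) = 2.55 g cm⁻³.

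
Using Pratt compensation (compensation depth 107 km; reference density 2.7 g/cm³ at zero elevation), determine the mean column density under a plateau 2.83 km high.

2.63 g/cm³

Pratt balance: ρ_ref D = ρ (D + h).
ρ = ρ_ref D/(D + h) = 2.7 × 107 km/(107 km + 2.83 km) = 2.63 g/cm³.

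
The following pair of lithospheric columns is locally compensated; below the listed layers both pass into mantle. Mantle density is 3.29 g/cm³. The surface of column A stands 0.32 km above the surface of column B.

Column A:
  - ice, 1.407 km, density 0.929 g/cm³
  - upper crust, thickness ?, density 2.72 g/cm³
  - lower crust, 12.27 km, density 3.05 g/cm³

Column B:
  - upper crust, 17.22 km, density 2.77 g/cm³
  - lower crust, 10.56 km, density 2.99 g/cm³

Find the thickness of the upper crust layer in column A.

Take the compensation level at the base of the deeper column (depth z_c below the surface of column A) and equate Σ ρ_i t_i down to z_c; mantle fills any gap and the z_c terms cancel.
Column A: 1.407×0.929 + x×2.72 + 12.27×3.05 + (z_c − 13.677 − x)×3.29
Column B: 0.32×0 + 17.22×2.77 + 10.56×2.99 + (z_c − 0.32 − 27.78)×3.29
The z_c×3.29 term appears on both sides and cancels. Collect the known terms of each column as K = Σ(ρt)_known − 3.29 × (depth of known layers): K_A = 38.730603 − 3.29×13.677 = −6.266727; K_B = 79.2738 − 3.29×(0.32 + 27.78) = −13.1752.
Balance: K_A − x×(3.29 − 2.72) = K_B, so x = (K_A − K_B)/(3.29 − 2.72) = 6.90847/0.57 = 12.1 km.

12.1 km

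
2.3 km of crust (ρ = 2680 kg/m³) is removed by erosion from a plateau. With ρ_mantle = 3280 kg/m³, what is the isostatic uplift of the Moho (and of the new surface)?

1.88 km

Unloading: uplift u = e ρ_c/ρ_m = 2.3 km × 2680/3280 = 1.88 km.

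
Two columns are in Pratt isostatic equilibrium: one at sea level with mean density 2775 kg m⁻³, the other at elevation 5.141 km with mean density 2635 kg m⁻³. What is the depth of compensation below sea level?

96.8 km

ρ_ref D = ρ (D + h) → D (ρ_ref − ρ) = ρ h.
D = ρ h/(ρ_ref − ρ) = 2635 × 5.141 km/(2775 − 2635) = 96.8 km.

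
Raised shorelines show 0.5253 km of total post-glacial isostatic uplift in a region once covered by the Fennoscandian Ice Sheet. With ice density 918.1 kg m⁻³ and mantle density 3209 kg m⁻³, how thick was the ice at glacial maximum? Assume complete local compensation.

1.84 km

u = t ρ_ice/ρ_m → t = u ρ_m/ρ_ice = 0.5253 km × 3209/918.1 = 1.84 km.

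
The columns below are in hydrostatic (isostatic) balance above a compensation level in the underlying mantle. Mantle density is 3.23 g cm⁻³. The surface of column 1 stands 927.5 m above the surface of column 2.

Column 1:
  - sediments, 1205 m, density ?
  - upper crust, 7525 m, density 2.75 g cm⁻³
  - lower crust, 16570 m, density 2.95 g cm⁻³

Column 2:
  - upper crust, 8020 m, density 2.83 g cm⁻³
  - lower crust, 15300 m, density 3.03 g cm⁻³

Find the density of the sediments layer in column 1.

Take the compensation level at the base of the deeper column (depth z_c below the surface of column 1) and equate Σ ρ_i t_i down to z_c; mantle fills any gap and the z_c terms cancel.
Column 1: 1205×ρ + 7525×2.75 + 16570×2.95 + (z_c − 25300)×3.23
Column 2: 927.5×0 + 8020×2.83 + 15300×3.03 + (z_c − 927.5 − 23320)×3.23
The z_c×3.23 term appears on both sides and cancels. Collect the known terms of each column as K = Σ(ρt)_known − 3.23 × (depth of known layers): K_1 = 69575.25 − 3.23×25300 = −12143.75; K_2 = 69055.6 − 3.23×(927.5 + 23320) = −9263.825.
Balance: K_1 + 1205×ρ = K_2, so ρ = (K_2 − K_1)/1205 = 2879.93/1205 = 2.39 g cm⁻³.

2.39 g cm⁻³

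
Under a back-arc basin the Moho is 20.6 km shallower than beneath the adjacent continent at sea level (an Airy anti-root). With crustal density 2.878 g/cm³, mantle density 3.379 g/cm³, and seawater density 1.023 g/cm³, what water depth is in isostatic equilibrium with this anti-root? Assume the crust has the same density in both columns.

Replacing a thickness d of crust by seawater at the top must be balanced by replacing crust with mantle at the base: d (ρ_c − ρ_w) = a (ρ_m − ρ_c).
d = a (ρ_m − ρ_c)/(ρ_c − ρ_w) = 20.6 km × 0.501/1.855 = 5.56 km.

5.56 km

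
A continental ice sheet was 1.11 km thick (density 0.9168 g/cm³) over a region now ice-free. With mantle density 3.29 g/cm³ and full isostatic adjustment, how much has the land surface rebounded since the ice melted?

Removing the load lets mantle flow back in; uplift u satisfies ρ_ice t = ρ_m u.
u = t ρ_ice/ρ_m = 1.11 km × 0.9168/3.29 = 0.309 km.

0.309 km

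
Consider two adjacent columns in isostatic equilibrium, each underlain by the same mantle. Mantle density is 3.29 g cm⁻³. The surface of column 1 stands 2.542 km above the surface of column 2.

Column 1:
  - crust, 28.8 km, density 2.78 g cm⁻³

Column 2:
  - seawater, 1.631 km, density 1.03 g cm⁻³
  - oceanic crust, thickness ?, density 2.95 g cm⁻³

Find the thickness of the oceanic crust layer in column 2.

Take the compensation level at the base of the deeper column (depth z_c below the surface of column 1) and equate Σ ρ_i t_i down to z_c; mantle fills any gap and the z_c terms cancel.
Column 1: 28.8×2.78 + (z_c − 28.8)×3.29
Column 2: 2.542×0 + 1.631×1.03 + x×2.95 + (z_c − 2.542 − 1.631 − x)×3.29
The z_c×3.29 term appears on both sides and cancels. Collect the known terms of each column as K = Σ(ρt)_known − 3.29 × (depth of known layers): K_1 = 80.064 − 3.29×28.8 = −14.688; K_2 = 1.67993 − 3.29×(2.542 + 1.631) = −12.04924.
Balance: K_1 = K_2 − x×(3.29 − 2.95), so x = (K_2 − K_1)/(3.29 − 2.95) = 2.63876/0.34 = 7.76 km.

7.76 km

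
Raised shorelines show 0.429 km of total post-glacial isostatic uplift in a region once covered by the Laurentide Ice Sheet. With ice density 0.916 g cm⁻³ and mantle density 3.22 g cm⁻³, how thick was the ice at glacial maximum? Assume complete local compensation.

1.51 km

u = t ρ_ice/ρ_m → t = u ρ_m/ρ_ice = 0.429 km × 3.22/0.916 = 1.51 km.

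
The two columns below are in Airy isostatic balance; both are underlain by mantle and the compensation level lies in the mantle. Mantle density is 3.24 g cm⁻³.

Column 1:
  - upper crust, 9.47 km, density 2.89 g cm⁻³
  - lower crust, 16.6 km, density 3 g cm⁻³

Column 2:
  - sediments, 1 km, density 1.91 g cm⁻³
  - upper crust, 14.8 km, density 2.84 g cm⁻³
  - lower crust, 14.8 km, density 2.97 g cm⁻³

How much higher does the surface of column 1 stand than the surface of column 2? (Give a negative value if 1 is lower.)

−1.22 km

For any compensation level in the mantle, the mantle terms cancel and isostasy reduces to e = (Σt_1 − Σt_2) − (Σ(ρt)_1 − Σ(ρt)_2) / ρ_m.
Σt_1 = 26.07 km; Σt_2 = 30.6 km; Σ(ρt)_1 = 77.1683; Σ(ρt)_2 = 87.898 (in km·g cm⁻³).
e = (26.07 − 30.6) − (77.1683 − 87.898) / 3.24 = −1.22 km.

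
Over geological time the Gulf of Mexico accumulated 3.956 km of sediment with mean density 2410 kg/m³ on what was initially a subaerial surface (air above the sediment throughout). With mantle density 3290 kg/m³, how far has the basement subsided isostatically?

2.9 km

Subaerial load: s = t ρ_sed / ρ_m = 3.956 km × 2410/3290 = 2.9 km.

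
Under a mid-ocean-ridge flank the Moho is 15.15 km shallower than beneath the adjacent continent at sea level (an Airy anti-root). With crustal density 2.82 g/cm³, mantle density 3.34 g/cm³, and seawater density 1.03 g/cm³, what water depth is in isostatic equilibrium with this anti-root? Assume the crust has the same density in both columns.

4.4 km

Replacing a thickness d of crust by seawater at the top must be balanced by replacing crust with mantle at the base: d (ρ_c − ρ_w) = a (ρ_m − ρ_c).
d = a (ρ_m − ρ_c)/(ρ_c − ρ_w) = 15.15 km × 0.52/1.79 = 4.4 km.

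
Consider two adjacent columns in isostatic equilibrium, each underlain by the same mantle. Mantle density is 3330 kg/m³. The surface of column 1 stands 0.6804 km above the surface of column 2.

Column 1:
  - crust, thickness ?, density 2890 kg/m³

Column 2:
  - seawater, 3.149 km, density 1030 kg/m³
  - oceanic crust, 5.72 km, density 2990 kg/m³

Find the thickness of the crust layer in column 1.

Take the compensation level at the base of the deeper column (depth z_c below the surface of column 1) and equate Σ ρ_i t_i down to z_c; mantle fills any gap and the z_c terms cancel.
Column 1: x×2890 + (z_c − 0 − x)×3330
Column 2: 0.6804×0 + 3.149×1030 + 5.72×2990 + (z_c − 0.6804 − 8.869)×3330
The z_c×3330 term appears on both sides and cancels. Collect the known terms of each column as K = Σ(ρt)_known − 3330 × (depth of known layers): K_1 = 0 − 3330×0 = 0; K_2 = 20346.27 − 3330×(0.6804 + 8.869) = −11453.232.
Balance: K_1 − x×(3330 − 2890) = K_2, so x = (K_1 − K_2)/(3330 − 2890) = 11453.2/440 = 26 km.

26 km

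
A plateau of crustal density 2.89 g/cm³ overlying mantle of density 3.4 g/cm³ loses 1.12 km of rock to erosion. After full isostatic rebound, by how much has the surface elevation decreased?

0.168 km

Rebound u = e ρ_c/ρ_m = 1.12 km × 2.89/3.4 = 0.952 km.
Net surface drop = e − u = 1.12 km − 0.952 km = e (ρ_m − ρ_c)/ρ_m = 0.168 km.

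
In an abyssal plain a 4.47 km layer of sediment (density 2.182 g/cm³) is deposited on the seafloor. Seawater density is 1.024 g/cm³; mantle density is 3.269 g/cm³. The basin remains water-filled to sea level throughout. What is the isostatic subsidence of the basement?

Submarine loading: the sediment displaces seawater, and the subsidence is in turn flooded, so s (ρ_m − ρ_w) = t (ρ_sed − ρ_w).
s = 4.47 km × (2.182 − 1.024) / (3.269 − 1.024) = 2.31 km.

2.31 km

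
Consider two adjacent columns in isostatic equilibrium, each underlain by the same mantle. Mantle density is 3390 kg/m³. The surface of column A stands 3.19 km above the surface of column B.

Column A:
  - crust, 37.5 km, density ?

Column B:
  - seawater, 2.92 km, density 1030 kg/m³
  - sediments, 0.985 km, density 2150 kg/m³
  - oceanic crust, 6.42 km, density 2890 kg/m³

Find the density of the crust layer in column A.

2800 kg/m³

Take the compensation level at the base of the deeper column (depth z_c below the surface of column A) and equate Σ ρ_i t_i down to z_c; mantle fills any gap and the z_c terms cancel.
Column A: 37.5×ρ + (z_c − 37.5)×3390
Column B: 3.19×0 + 2.92×1030 + 0.985×2150 + 6.42×2890 + (z_c − 3.19 − 10.325)×3390
The z_c×3390 term appears on both sides and cancels. Collect the known terms of each column as K = Σ(ρt)_known − 3390 × (depth of known layers): K_A = 0 − 3390×37.5 = −127125; K_B = 23679.15 − 3390×(3.19 + 10.325) = −22136.7.
Balance: K_A + 37.5×ρ = K_B, so ρ = (K_B − K_A)/37.5 = 104988/37.5 = 2800 kg/m³.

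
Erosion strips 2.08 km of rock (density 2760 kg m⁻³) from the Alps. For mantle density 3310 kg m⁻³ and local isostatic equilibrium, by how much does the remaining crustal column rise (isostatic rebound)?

1.73 km

Unloading: uplift u = e ρ_c/ρ_m = 2.08 km × 2760/3310 = 1.73 km.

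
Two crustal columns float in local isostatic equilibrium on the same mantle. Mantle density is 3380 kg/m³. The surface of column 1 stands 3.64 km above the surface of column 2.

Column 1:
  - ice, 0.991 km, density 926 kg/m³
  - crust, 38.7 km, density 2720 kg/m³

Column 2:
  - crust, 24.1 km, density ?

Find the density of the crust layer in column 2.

2730 kg/m³

Take the compensation level at the base of the deeper column (depth z_c below the surface of column 1) and equate Σ ρ_i t_i down to z_c; mantle fills any gap and the z_c terms cancel.
Column 1: 0.991×926 + 38.7×2720 + (z_c − 39.691)×3380
Column 2: 3.64×0 + 24.1×ρ + (z_c − 3.64 − 24.1)×3380
The z_c×3380 term appears on both sides and cancels. Collect the known terms of each column as K = Σ(ρt)_known − 3380 × (depth of known layers): K_1 = 106181.666 − 3380×39.691 = −27973.914; K_2 = 0 − 3380×(3.64 + 24.1) = −93761.2.
Balance: K_1 = K_2 + 24.1×ρ, so ρ = (K_1 − K_2)/24.1 = 65787.3/24.1 = 2730 kg/m³.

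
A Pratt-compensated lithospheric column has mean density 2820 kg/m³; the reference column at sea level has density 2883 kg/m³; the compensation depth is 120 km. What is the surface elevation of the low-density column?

2.68 km

ρ_ref D = ρ (D + h) → h = D (ρ_ref − ρ)/ρ.
h = 120 km × (2883 − 2820)/2820 = 2.68 km.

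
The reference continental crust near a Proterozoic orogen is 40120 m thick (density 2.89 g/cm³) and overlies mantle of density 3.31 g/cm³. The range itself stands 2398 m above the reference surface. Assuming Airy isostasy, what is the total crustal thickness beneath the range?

Root depth r = h ρ_c / (ρ_m − ρ_c) = 2398 m × 2.89 / 0.42 = 16500 m.
Total thickness = T + h + r = 40120 m + 2398 m + 16500 m = 59000 m.

59000 m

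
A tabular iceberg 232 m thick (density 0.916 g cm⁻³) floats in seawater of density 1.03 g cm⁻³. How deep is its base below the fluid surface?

206 m

Draft d = t ρ_obj/ρ_fluid = 232 m × 0.916/1.03 = 206 m.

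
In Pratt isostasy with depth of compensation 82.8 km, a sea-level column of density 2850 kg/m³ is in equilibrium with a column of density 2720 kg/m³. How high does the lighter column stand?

ρ_ref D = ρ (D + h) → h = D (ρ_ref − ρ)/ρ.
h = 82.8 km × (2850 − 2720)/2720 = 3.96 km.

3.96 km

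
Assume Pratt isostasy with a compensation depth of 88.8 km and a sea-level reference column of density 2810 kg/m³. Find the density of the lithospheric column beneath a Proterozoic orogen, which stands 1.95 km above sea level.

Pratt balance: ρ_ref D = ρ (D + h).
ρ = ρ_ref D/(D + h) = 2810 × 88.8 km/(88.8 km + 1.95 km) = 2750 kg/m³.

2750 kg/m³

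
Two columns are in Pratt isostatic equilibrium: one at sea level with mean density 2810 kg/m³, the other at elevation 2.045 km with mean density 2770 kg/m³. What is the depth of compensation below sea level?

ρ_ref D = ρ (D + h) → D (ρ_ref − ρ) = ρ h.
D = ρ h/(ρ_ref − ρ) = 2770 × 2.045 km/(2810 − 2770) = 142 km.

142 km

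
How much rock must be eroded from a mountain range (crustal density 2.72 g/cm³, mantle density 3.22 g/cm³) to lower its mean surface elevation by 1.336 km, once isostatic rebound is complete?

Net drop Δ = e − u = e − e ρ_c/ρ_m = e (ρ_m − ρ_c)/ρ_m.
e = Δ ρ_m/(ρ_m − ρ_c) = 1.336 km × 3.22/0.5 = 8.6 km.

8.6 km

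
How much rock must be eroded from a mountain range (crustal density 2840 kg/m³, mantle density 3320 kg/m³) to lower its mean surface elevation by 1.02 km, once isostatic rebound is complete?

Net drop Δ = e − u = e − e ρ_c/ρ_m = e (ρ_m − ρ_c)/ρ_m.
e = Δ ρ_m/(ρ_m − ρ_c) = 1.02 km × 3320/480 = 7.05 km.

7.05 km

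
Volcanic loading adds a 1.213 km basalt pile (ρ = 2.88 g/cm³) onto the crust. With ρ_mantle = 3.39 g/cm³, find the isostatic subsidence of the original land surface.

Subaerial loading: s = t ρ_load / ρ_m.
s = 1.213 km × 2.88/3.39 = 1.03 km.

1.03 km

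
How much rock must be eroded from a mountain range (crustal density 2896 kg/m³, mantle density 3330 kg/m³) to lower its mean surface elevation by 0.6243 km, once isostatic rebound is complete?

Net drop Δ = e − u = e − e ρ_c/ρ_m = e (ρ_m − ρ_c)/ρ_m.
e = Δ ρ_m/(ρ_m − ρ_c) = 0.6243 km × 3330/434 = 4.79 km.

4.79 km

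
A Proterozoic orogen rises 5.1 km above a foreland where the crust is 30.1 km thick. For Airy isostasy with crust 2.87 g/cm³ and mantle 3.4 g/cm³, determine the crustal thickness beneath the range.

62.8 km

Root depth r = h ρ_c / (ρ_m − ρ_c) = 5.1 km × 2.87 / 0.53 = 27.62 km.
Total thickness = T + h + r = 30.1 km + 5.1 km + 27.62 km = 62.8 km.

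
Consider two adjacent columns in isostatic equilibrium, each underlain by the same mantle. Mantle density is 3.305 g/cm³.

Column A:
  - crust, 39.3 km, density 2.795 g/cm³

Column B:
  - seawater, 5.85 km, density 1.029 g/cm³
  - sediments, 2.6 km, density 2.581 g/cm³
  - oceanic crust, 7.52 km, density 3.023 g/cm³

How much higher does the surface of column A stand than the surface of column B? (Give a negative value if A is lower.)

For any compensation level in the mantle, the mantle terms cancel and isostasy reduces to e = (Σt_A − Σt_B) − (Σ(ρt)_A − Σ(ρt)_B) / ρ_m.
Σt_A = 39.3 km; Σt_B = 15.97 km; Σ(ρt)_A = 109.8435; Σ(ρt)_B = 35.46321 (in km·g/cm³).
e = (39.3 − 15.97) − (109.8435 − 35.46321) / 3.305 = 0.825 km.

0.825 km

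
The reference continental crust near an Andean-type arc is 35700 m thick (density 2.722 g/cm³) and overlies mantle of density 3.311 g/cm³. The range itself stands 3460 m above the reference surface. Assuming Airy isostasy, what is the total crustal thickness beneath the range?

Root depth r = h ρ_c / (ρ_m − ρ_c) = 3460 m × 2.722 / 0.589 = 15990 m.
Total thickness = T + h + r = 35700 m + 3460 m + 15990 m = 55200 m.

55200 m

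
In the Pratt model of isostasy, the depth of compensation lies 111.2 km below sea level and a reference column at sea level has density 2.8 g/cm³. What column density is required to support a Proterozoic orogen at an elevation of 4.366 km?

Pratt balance: ρ_ref D = ρ (D + h).
ρ = ρ_ref D/(D + h) = 2.8 × 111.2 km/(111.2 km + 4.366 km) = 2.69 g/cm³.

2.69 g/cm³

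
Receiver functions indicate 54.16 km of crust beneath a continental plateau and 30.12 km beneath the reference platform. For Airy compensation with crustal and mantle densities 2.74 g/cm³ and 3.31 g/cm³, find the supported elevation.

Excess crust Δ = 54.16 km − 30.12 km = 24.04 km, split between elevation h and root r with h + r = Δ.
Airy balance ρ_c h = (ρ_m − ρ_c) r gives r = h ρ_c/(ρ_m − ρ_c), so h (1 + ρ_c/(ρ_m − ρ_c)) = Δ, i.e. h = Δ (ρ_m − ρ_c)/ρ_m.
h = 24.04 km × 0.57/3.31 = 4.14 km.

4.14 km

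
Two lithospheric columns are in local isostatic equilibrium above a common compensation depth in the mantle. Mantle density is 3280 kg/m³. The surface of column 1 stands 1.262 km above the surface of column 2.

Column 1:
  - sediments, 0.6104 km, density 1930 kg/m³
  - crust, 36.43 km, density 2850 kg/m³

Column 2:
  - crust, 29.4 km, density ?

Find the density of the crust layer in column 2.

Take the compensation level at the base of the deeper column (depth z_c below the surface of column 1) and equate Σ ρ_i t_i down to z_c; mantle fills any gap and the z_c terms cancel.
Column 1: 0.6104×1930 + 36.43×2850 + (z_c − 37.0404)×3280
Column 2: 1.262×0 + 29.4×ρ + (z_c − 1.262 − 29.4)×3280
The z_c×3280 term appears on both sides and cancels. Collect the known terms of each column as K = Σ(ρt)_known − 3280 × (depth of known layers): K_1 = 105003.572 − 3280×37.0404 = −16488.94; K_2 = 0 − 3280×(1.262 + 29.4) = −100571.36.
Balance: K_1 = K_2 + 29.4×ρ, so ρ = (K_1 − K_2)/29.4 = 84082.4/29.4 = 2860 kg/m³.

2860 kg/m³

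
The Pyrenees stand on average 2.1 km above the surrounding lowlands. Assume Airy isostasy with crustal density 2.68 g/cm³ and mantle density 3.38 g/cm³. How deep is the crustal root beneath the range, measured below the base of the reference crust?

8.04 km

For local isostatic compensation: the weight of the topography is balanced by the buoyancy of the root, ρ_c h = (ρ_m − ρ_c) r.
r = h · ρ_c / (ρ_m − ρ_c) = 2.1 km × 2.68 / (3.38 − 2.68) = 8.04 km.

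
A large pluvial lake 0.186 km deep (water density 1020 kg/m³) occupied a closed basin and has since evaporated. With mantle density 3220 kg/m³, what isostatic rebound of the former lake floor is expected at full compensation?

u = d ρ_w/ρ_m = 0.186 km × 1020/3220 = 0.0589 km.

0.0589 km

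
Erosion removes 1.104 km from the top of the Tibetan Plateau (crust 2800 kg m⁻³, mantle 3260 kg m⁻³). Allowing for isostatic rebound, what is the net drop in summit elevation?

0.156 km

Rebound u = e ρ_c/ρ_m = 1.104 km × 2800/3260 = 0.9482 km.
Net surface drop = e − u = 1.104 km − 0.9482 km = e (ρ_m − ρ_c)/ρ_m = 0.156 km.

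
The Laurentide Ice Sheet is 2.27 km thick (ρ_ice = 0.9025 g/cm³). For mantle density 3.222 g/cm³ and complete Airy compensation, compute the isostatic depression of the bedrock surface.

0.636 km

For local isostatic compensation: the ice load ρ_ice t is balanced by mantle displaced below, ρ_m s.
s = t ρ_ice / ρ_m = 2.27 km × 0.9025/3.222 = 0.636 km.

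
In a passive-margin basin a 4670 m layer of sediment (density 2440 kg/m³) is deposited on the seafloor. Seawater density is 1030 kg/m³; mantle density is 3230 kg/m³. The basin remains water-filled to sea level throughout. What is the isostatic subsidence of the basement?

2990 m

Submarine loading: the sediment displaces seawater, and the subsidence is in turn flooded, so s (ρ_m − ρ_w) = t (ρ_sed − ρ_w).
s = 4670 m × (2440 − 1030) / (3230 − 1030) = 2990 m.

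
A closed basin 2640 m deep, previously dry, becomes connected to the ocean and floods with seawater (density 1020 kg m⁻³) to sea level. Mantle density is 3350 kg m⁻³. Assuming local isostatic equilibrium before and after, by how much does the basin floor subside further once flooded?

1160 m

After flooding the water column is d + s deep. Its weight must equal the weight of mantle displaced by the extra subsidence s: (d + s) ρ_w = s ρ_m.
s = d ρ_w / (ρ_m − ρ_w) = 2640 m × 1020/(3350 − 1020) = 1160 m.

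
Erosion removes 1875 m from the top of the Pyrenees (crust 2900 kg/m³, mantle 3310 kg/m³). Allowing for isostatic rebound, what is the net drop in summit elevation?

232 m

Rebound u = e ρ_c/ρ_m = 1875 m × 2900/3310 = 1643 m.
Net surface drop = e − u = 1875 m − 1643 m = e (ρ_m − ρ_c)/ρ_m = 232 m.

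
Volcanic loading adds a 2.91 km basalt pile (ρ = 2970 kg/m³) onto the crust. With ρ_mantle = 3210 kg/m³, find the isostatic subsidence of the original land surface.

2.69 km

Subaerial loading: s = t ρ_load / ρ_m.
s = 2.91 km × 2970/3210 = 2.69 km.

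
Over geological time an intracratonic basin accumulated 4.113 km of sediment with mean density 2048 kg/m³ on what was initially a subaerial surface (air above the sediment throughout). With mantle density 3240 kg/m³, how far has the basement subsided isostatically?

Subaerial load: s = t ρ_sed / ρ_m = 4.113 km × 2048/3240 = 2.6 km.

2.6 km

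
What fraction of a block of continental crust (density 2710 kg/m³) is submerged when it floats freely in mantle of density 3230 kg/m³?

83.9%

Submerged fraction = ρ_obj/ρ_fluid = 2710/3230 = 83.9%.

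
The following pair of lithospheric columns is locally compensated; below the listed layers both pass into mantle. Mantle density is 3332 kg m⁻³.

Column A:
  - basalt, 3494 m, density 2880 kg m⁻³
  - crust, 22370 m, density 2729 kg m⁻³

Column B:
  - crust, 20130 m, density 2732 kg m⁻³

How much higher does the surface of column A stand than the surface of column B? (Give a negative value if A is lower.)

For any compensation level in the mantle, the mantle terms cancel and isostasy reduces to e = (Σt_A − Σt_B) − (Σ(ρt)_A − Σ(ρt)_B) / ρ_m.
Σt_A = 25864 m; Σt_B = 20130 m; Σ(ρt)_A = 71110450; Σ(ρt)_B = 54995160 (in m·kg m⁻³).
e = (25864 − 20130) − (71110450 − 54995160) / 3332 = 897 m.

897 m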